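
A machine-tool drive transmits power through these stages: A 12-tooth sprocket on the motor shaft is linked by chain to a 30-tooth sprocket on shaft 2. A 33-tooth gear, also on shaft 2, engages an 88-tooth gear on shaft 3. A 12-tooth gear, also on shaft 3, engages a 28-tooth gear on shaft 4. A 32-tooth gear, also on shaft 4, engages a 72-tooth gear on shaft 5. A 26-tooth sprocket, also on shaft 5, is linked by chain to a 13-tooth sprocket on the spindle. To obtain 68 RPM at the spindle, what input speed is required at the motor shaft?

Overall ratio R = 2.5 × 2.6667 × 2.3333 × 2.25 × 0.5 = 17.5.
Required input speed = output speed × R = 68 × 17.5 = 1190 RPM.

1190 RPM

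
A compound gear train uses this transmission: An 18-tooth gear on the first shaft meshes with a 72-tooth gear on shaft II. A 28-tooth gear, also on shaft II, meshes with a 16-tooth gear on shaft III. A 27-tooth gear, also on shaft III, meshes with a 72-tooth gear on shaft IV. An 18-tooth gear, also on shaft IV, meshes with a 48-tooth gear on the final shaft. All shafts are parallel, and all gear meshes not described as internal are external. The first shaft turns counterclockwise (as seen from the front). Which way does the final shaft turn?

counterclockwise

the first shaft → shaft II: external mesh, 1 reversal → CW.
shaft II → shaft III: external mesh, 1 reversal → CCW.
shaft III → shaft IV: external mesh, 1 reversal → CW.
shaft IV → the final shaft: external mesh, 1 reversal → CCW.
4 reversals in total — an even number — so the final shaft turns the same way as the first shaft.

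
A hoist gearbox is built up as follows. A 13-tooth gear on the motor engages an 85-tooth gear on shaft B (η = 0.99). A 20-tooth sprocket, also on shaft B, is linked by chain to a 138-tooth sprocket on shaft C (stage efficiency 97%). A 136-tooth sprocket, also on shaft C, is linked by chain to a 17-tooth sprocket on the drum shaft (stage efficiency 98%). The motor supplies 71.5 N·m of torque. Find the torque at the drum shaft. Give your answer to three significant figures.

379 N·m

Gear mesh: ratio = 85/13 = 6.5385; torque at shaft B = 71.5 × 6.5385 × 0.99 = 462.82 N·m.
Chain: ratio = 138/20 = 6.9; torque at shaft C = 462.82 × 6.9 × 0.97 = 3097.7 N·m.
Chain: ratio = 17/136 = 0.125; torque at the drum shaft = 3097.7 × 0.125 × 0.98 = 379.47 N·m.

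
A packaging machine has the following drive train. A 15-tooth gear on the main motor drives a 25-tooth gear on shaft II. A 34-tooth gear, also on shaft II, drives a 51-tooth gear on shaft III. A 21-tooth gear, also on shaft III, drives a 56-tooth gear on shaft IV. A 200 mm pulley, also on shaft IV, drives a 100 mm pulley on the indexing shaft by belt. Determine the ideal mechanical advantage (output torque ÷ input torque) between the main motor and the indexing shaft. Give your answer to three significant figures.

3.33

Each stage contributes driven/driver: gear mesh 25/15 = 1.6667, gear mesh 51/34 = 1.5, gear mesh 56/21 = 2.6667, belt 100/200 = 0.5.
Overall: 1.6667 × 1.5 × 2.6667 × 0.5 = 3.3333.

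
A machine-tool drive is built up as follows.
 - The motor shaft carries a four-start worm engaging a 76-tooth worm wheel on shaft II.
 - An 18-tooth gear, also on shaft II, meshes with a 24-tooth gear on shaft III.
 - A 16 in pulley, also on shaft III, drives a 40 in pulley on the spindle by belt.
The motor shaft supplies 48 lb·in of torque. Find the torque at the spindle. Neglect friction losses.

3040 lb·in

worm 76/4 = 19 → τ = 48·19 = 912 lb·in
gear mesh 24/18 = 1.3333 → τ = 912·1.3333 = 1216 lb·in
belt 40/16 = 2.5 → τ = 1216·2.5 = 3040 lb·in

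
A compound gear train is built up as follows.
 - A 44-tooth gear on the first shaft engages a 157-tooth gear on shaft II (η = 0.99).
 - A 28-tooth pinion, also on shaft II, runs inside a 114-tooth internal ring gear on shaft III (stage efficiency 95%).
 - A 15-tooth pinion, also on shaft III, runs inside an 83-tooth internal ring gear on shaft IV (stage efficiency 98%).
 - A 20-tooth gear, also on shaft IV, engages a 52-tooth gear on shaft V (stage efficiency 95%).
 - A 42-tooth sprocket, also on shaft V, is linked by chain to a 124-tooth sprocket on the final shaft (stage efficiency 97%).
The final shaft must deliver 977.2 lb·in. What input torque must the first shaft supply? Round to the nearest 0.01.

1.86 lb·in

Overall ratio R = 3.5682 × 4.0714 × 5.5333 × 2.6 × 2.9524 = 617.06; overall efficiency η = 0.99 × 0.95 × 0.98 × 0.95 × 0.97 = 0.8493.
Input torque = output torque / (R × η) = 977.2 / (617.06 × 0.8493) = 1.8646 lb·in.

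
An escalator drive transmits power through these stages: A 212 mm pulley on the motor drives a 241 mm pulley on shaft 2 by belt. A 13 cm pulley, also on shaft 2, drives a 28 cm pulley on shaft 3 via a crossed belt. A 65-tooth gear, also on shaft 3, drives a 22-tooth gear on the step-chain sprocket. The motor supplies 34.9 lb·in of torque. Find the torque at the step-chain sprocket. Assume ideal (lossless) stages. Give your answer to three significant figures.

After the belt (241/212): 34.9 × 1.1368 = 39.674 lb·in
After the belt (28/13): 39.674 × 2.1538 = 85.452 lb·in
After the gear mesh (22/65): 85.452 × 0.33846 = 28.922 lb·in

28.9 lb·in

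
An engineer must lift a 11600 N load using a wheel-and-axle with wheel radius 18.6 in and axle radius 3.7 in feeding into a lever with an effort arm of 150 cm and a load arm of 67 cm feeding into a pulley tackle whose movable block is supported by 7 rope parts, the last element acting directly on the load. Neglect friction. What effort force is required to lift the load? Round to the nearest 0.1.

Wheel-and-axle MA = R/r = 18.6/3.7 = 5.027.
Lever MA = effort arm / load arm = 150/67 = 2.2388.
Block-and-tackle MA = number of supporting rope parts = 7.
Combined ideal MA = 5.027 × 2.2388 × 7 = 78.782.
Effort = load / MA = 11600 / 78.782 = 147.24 N.

147.2 N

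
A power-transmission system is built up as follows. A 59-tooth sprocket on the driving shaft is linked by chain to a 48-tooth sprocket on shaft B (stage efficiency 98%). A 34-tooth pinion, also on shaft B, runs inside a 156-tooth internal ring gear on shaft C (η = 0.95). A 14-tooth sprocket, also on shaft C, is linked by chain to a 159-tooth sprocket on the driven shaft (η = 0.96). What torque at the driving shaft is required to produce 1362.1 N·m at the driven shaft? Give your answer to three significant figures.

35.9 N·m

Overall ratio R = 0.81356 × 4.5882 × 11.357 = 42.394; overall efficiency η = 0.98 × 0.95 × 0.96 = 0.8938.
Input torque = output torque / (R × η) = 1362.1 / (42.394 × 0.8938) = 35.949 N·m.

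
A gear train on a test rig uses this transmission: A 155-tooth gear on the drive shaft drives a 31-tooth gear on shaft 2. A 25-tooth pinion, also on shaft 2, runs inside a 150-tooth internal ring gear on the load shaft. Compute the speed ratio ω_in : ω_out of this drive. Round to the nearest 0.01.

Each stage contributes driven/driver: gear mesh 31/155 = 0.2, internal gear 150/25 = 6.
Overall: 0.2 × 6 = 1.2.

1.20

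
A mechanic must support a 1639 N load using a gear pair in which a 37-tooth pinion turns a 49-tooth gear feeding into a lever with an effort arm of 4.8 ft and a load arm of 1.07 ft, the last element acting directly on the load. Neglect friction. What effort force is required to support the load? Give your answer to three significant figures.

276 N

Gear pair MA = 49/37 = 1.3243.
Lever MA = effort arm / load arm = 4.8/1.07 = 4.486.
Combined ideal MA = 1.3243 × 4.486 = 5.9409.
Effort = load / MA = 1639 / 5.9409 = 275.88 N.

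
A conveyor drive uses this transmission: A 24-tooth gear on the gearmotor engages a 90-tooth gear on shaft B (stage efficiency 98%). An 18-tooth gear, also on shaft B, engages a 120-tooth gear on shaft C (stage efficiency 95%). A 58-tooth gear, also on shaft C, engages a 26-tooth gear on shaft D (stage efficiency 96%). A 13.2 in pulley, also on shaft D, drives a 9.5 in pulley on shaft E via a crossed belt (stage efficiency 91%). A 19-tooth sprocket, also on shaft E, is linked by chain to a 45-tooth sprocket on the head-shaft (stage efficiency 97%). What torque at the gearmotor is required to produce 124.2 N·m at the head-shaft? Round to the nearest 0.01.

8.24 N·m

Overall ratio R = 3.75 × 6.6667 × 0.44828 × 0.7197 × 2.3684 = 19.103; overall efficiency η = 0.98 × 0.95 × 0.96 × 0.91 × 0.97 = 0.7889.
Input torque = output torque / (R × η) = 124.2 / (19.103 × 0.7889) = 8.2413 N·m.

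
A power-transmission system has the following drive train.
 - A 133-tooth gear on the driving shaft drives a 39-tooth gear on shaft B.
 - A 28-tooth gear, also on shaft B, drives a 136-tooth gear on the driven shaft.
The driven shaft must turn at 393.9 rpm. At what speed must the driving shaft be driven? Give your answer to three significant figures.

Overall ratio R = 0.29323 × 4.8571 = 1.4243.
Required input speed = output speed × R = 393.9 × 1.4243 = 561.02 rpm.

561 rpm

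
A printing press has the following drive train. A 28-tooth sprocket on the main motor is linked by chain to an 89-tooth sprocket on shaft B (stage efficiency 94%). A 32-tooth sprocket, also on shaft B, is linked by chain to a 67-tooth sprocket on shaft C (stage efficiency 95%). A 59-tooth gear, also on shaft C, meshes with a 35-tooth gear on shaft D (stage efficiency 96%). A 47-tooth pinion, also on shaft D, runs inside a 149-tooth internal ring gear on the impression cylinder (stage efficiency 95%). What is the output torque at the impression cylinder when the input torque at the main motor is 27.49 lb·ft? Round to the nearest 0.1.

chain 89/28 = 3.1786 → τ = 27.49·3.1786·0.94 = 82.136 lb·ft
chain 67/32 = 2.0938 → τ = 82.136·2.0938·0.95 = 163.37 lb·ft
gear mesh 35/59 = 0.59322 → τ = 163.37·0.59322·0.96 = 93.04 lb·ft
internal gear 149/47 = 3.1702 → τ = 93.04·3.1702·0.95 = 280.21 lb·ft

280.2 lb·ft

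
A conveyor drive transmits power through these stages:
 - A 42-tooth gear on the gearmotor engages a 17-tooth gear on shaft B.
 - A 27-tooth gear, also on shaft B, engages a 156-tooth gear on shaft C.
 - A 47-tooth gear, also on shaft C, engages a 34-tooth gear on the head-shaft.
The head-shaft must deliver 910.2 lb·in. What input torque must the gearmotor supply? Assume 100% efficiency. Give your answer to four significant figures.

Overall ratio R = 0.40476 × 5.7778 × 0.7234 = 1.6918.
Input torque = output torque / R = 910.2 / 1.6918 = 538.02 lb·in.

538.0 lb·in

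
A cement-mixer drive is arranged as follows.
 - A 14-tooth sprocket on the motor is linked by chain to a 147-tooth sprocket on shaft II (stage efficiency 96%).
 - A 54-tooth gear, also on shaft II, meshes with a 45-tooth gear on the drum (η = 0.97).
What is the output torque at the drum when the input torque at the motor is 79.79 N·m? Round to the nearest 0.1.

chain 147/14 = 10.5 → τ = 79.79·10.5·0.96 = 804.28 N·m
gear mesh 45/54 = 0.83333 → τ = 804.28·0.83333·0.97 = 650.13 N·m

650.1 N·m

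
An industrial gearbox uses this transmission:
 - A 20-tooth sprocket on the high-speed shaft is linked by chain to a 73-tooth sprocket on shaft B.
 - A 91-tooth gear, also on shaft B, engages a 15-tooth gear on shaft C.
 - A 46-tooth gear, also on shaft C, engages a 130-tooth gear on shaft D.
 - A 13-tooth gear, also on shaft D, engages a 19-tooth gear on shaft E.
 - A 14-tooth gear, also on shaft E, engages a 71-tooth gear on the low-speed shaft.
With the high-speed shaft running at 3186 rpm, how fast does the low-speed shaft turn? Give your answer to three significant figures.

chain 73/20 = 3.65 → 3186/3.65 = 872.88 rpm
gear mesh 15/91 = 0.16484 → 872.88/0.16484 = 5295.5 rpm
gear mesh 130/46 = 2.8261 → 5295.5/2.8261 = 1873.8 rpm
gear mesh 19/13 = 1.4615 → 1873.8/1.4615 = 1282.1 rpm
gear mesh 71/14 = 5.0714 → 1282.1/5.0714 = 252.8 rpm

253 rpm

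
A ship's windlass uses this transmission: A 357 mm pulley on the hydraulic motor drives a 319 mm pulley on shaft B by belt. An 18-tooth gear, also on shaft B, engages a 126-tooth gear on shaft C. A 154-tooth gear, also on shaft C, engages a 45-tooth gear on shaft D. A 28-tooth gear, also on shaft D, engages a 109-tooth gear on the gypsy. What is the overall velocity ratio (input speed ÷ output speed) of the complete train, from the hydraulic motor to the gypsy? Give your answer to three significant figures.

Each stage contributes driven/driver: belt 319/357 = 0.89356, gear mesh 126/18 = 7, gear mesh 45/154 = 0.29221, gear mesh 109/28 = 3.8929.
Overall: 0.89356 × 7 × 0.29221 × 3.8929 = 7.1151.

7.12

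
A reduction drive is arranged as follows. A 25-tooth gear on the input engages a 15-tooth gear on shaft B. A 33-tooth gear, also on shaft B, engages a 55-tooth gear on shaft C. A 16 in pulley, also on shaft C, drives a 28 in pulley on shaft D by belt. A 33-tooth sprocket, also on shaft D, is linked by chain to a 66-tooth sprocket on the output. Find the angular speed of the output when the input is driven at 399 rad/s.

gear mesh 15/25 = 0.6 → 399/0.6 = 665 rad/s
gear mesh 55/33 = 1.6667 → 665/1.6667 = 399 rad/s
belt 28/16 = 1.75 → 399/1.75 = 228 rad/s
chain 66/33 = 2 → 228/2 = 114 rad/s

114 rad/s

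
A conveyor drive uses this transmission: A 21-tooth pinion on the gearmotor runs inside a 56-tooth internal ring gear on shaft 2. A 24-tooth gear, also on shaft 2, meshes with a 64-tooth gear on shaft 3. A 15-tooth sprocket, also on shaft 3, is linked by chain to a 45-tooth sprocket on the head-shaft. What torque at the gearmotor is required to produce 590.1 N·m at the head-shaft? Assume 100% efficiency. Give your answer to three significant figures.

27.7 N·m

Overall ratio R = 2.6667 × 2.6667 × 3 = 21.333.
Input torque = output torque / R = 590.1 / 21.333 = 27.661 N·m.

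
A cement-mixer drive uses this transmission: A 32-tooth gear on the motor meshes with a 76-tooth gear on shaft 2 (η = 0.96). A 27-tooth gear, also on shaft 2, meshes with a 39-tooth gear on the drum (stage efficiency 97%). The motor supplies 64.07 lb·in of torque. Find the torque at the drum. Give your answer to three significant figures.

gear mesh 76/32 = 2.375 → τ = 64.07·2.375·0.96 = 146.08 lb·in
gear mesh 39/27 = 1.4444 → τ = 146.08·1.4444·0.97 = 204.67 lb·in

205 lb·in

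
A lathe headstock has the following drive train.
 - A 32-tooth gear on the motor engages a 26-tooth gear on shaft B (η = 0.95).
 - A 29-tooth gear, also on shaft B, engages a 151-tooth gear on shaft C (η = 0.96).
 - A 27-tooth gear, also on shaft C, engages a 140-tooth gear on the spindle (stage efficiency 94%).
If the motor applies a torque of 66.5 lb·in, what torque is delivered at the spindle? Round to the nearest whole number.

Gear mesh: ratio = 26/32 = 0.8125; torque at shaft B = 66.5 × 0.8125 × 0.95 = 51.33 lb·in.
Gear mesh: ratio = 151/29 = 5.2069; torque at shaft C = 51.33 × 5.2069 × 0.96 = 256.58 lb·in.
Gear mesh: ratio = 140/27 = 5.1852; torque at the spindle = 256.58 × 5.1852 × 0.94 = 1250.6 lb·in.

1251 lb·in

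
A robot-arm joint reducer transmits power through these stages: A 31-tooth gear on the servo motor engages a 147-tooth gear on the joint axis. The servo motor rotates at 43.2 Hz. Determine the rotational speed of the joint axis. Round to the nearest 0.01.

the servo motor → the joint axis (gear mesh, 147/31): 43.2 ÷ 4.7419 = 9.1102 Hz

9.11 Hz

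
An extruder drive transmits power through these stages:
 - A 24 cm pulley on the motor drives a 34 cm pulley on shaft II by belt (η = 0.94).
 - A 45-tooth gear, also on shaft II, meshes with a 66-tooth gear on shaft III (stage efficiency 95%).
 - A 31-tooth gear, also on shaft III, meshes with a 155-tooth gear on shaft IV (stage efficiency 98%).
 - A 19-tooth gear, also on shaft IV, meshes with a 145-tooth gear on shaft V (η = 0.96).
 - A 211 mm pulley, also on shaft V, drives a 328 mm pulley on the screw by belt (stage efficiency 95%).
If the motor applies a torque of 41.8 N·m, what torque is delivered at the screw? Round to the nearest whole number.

Belt: ratio = 34/24 = 1.4167; torque at shaft II = 41.8 × 1.4167 × 0.94 = 55.664 N·m.
Gear mesh: ratio = 66/45 = 1.4667; torque at shaft III = 55.664 × 1.4667 × 0.95 = 77.558 N·m.
Gear mesh: ratio = 155/31 = 5; torque at shaft IV = 77.558 × 5 × 0.98 = 380.03 N·m.
Gear mesh: ratio = 145/19 = 7.6316; torque at shaft V = 380.03 × 7.6316 × 0.96 = 2784.3 N·m.
Belt: ratio = 328/211 = 1.5545; torque at the screw = 2784.3 × 1.5545 × 0.95 = 4111.7 N·m.

4112 N·m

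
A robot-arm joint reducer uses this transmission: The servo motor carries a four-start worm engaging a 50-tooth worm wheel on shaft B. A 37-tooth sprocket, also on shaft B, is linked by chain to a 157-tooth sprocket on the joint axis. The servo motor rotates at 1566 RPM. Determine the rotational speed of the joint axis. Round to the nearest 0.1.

29.5 RPM

the servo motor → shaft B (worm, 50/4): 1566 ÷ 12.5 = 125.28 RPM
shaft B → the joint axis (chain, 157/37): 125.28 ÷ 4.2432 = 29.525 RPM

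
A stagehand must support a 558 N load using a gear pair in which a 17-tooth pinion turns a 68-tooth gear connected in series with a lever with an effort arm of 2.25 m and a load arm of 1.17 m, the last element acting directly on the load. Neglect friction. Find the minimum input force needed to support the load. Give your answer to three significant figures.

72.5 N

Gear pair MA = 68/17 = 4.
Lever MA = effort arm / load arm = 2.25/1.17 = 1.9231.
Combined ideal MA = 4 × 1.9231 = 7.6923.
Effort = load / MA = 558 / 7.6923 = 72.54 N.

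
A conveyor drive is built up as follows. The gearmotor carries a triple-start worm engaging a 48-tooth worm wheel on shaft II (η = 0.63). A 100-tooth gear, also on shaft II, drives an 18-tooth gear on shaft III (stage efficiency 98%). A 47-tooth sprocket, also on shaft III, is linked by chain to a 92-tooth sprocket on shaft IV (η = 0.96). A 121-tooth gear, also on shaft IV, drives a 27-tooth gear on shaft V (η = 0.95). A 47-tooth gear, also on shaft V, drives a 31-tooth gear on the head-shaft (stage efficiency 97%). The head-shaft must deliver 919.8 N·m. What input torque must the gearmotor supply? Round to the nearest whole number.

Overall ratio R = 16 × 0.18 × 1.9574 × 0.22314 × 0.65957 = 0.82971; overall efficiency η = 0.63 × 0.98 × 0.96 × 0.95 × 0.97 = 0.5462.
Input torque = output torque / (R × η) = 919.8 / (0.82971 × 0.5462) = 2029.7 N·m.

2030 N·m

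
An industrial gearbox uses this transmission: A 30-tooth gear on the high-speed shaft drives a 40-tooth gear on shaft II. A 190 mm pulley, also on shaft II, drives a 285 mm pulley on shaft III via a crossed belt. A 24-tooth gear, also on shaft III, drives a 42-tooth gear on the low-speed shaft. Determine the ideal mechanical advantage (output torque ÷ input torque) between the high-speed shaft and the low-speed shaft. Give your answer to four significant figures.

3.500

Each stage contributes driven/driver: gear mesh 40/30 = 1.3333, belt 285/190 = 1.5, gear mesh 42/24 = 1.75.
Overall: 1.3333 × 1.5 × 1.75 = 3.5.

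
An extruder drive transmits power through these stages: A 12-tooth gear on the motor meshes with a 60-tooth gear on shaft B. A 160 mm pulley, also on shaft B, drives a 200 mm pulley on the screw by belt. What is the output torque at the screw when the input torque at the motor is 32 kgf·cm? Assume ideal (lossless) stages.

200 kgf·cm

gear mesh 60/12 = 5 → τ = 32·5 = 160 kgf·cm
belt 200/160 = 1.25 → τ = 160·1.25 = 200 kgf·cm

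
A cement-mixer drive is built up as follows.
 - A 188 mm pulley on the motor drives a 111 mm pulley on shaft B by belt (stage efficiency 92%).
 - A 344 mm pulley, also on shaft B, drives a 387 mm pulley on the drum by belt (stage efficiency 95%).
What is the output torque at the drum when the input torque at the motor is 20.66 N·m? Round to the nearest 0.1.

belt 111/188 = 0.59043 → τ = 20.66·0.59043·0.92 = 11.222 N·m
belt 387/344 = 1.125 → τ = 11.222·1.125·0.95 = 11.994 N·m

12.0 N·m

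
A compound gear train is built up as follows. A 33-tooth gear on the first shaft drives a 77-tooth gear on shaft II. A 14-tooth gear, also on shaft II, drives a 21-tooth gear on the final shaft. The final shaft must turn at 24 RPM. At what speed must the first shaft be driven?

Overall ratio R = 2.3333 × 1.5 = 3.5.
Required input speed = output speed × R = 24 × 3.5 = 84 RPM.

84 RPM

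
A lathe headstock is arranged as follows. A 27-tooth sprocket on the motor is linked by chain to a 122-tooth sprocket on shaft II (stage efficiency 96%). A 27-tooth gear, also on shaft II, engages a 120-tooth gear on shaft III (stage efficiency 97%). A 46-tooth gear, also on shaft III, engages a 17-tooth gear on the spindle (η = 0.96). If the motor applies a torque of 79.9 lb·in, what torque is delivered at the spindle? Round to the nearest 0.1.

chain 122/27 = 4.5185 → τ = 79.9·4.5185·0.96 = 346.59 lb·in
gear mesh 120/27 = 4.4444 → τ = 346.59·4.4444·0.97 = 1494.2 lb·in
gear mesh 17/46 = 0.36957 → τ = 1494.2·0.36957·0.96 = 530.11 lb·in

530.1 lb·in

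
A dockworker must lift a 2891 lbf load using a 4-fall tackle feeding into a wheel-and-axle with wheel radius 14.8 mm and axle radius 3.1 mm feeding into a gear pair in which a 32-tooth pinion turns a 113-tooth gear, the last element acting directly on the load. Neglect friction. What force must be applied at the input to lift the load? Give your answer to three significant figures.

42.9 lbf

Block-and-tackle MA = number of supporting rope parts = 4.
Wheel-and-axle MA = R/r = 14.8/3.1 = 4.7742.
Gear pair MA = 113/32 = 3.5312.
Combined ideal MA = 4 × 4.7742 × 3.5312 = 67.435.
Effort = load / MA = 2891 / 67.435 = 42.871 lbf.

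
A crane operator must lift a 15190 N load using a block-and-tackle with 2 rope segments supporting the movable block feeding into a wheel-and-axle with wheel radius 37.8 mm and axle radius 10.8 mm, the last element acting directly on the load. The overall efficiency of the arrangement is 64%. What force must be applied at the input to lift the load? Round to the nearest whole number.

3391 N

Block-and-tackle MA = number of supporting rope parts = 2.
Wheel-and-axle MA = R/r = 37.8/10.8 = 3.5.
Combined ideal MA = 2 × 3.5 = 7.
Actual MA = 7 × 0.64 = 4.48.
Effort = load / actual MA = 15190 / 4.48 = 3390.6 N.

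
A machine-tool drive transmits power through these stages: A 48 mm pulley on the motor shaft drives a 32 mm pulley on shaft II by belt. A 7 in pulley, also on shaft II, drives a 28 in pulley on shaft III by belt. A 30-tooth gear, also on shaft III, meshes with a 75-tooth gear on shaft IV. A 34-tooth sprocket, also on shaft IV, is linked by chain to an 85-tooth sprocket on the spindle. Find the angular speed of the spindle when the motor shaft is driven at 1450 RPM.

belt 32/48 = 0.66667 → 1450/0.66667 = 2175 RPM
belt 28/7 = 4 → 2175/4 = 543.75 RPM
gear mesh 75/30 = 2.5 → 543.75/2.5 = 217.5 RPM
chain 85/34 = 2.5 → 217.5/2.5 = 87 RPM

87 RPM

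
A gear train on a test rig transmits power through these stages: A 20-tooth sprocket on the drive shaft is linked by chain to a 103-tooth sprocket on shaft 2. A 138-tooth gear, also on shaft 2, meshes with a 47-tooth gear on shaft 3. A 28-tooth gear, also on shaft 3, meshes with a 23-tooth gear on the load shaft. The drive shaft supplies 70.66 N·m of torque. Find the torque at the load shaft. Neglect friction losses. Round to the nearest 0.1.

After the chain (103/20): 70.66 × 5.15 = 363.9 N·m
After the gear mesh (47/138): 363.9 × 0.34058 = 123.94 N·m
After the gear mesh (23/28): 123.94 × 0.82143 = 101.81 N·m

101.8 N·m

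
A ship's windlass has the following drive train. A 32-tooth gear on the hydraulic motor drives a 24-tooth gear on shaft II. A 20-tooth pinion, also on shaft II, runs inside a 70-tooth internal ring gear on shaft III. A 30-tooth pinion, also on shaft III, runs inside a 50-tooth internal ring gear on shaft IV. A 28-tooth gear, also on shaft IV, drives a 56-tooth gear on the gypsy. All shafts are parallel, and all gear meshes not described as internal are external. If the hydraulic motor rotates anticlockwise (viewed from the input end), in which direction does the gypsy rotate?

the hydraulic motor → shaft II: external mesh, 1 reversal → CW.
shaft II → shaft III: internal mesh, same direction → CW.
shaft III → shaft IV: internal mesh, same direction → CW.
shaft IV → the gypsy: external mesh, 1 reversal → CCW.
2 reversals in total — an even number — so the gypsy turns the same way as the hydraulic motor.

anticlockwise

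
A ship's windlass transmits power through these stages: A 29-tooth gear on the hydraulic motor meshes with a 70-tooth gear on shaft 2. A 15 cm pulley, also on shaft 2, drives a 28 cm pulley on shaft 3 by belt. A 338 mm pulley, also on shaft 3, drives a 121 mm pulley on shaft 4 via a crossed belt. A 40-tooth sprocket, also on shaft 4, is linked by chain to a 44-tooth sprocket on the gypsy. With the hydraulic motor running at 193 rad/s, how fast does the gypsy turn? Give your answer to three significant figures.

the hydraulic motor → shaft 2 (gear mesh, 70/29): 193 ÷ 2.4138 = 79.957 rad/s
shaft 2 → shaft 3 (belt, 28/15): 79.957 ÷ 1.8667 = 42.834 rad/s
shaft 3 → shaft 4 (belt, 121/338): 42.834 ÷ 0.35799 = 119.65 rad/s
shaft 4 → the gypsy (chain, 44/40): 119.65 ÷ 1.1 = 108.78 rad/s

109 rad/s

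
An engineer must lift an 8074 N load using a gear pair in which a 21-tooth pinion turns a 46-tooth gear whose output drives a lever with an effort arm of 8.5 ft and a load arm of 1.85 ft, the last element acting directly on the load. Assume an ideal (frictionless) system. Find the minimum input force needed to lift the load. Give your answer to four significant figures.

Gear pair MA = 46/21 = 2.1905.
Lever MA = effort arm / load arm = 8.5/1.85 = 4.5946.
Combined ideal MA = 2.1905 × 4.5946 = 10.064.
Effort = load / MA = 8074 / 10.064 = 802.24 N.

802.2 N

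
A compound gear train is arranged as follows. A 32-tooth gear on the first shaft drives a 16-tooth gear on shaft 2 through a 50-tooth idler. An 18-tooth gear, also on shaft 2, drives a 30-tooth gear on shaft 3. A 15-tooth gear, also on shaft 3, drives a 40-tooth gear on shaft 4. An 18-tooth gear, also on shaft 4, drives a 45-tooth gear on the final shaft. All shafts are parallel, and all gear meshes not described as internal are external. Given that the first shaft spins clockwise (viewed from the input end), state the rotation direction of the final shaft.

counterclockwise

the first shaft → shaft 2: driver → idler → driven is 2 external meshes, 2 reversals → CW.
shaft 2 → shaft 3: external mesh, 1 reversal → CCW.
shaft 3 → shaft 4: external mesh, 1 reversal → CW.
shaft 4 → the final shaft: external mesh, 1 reversal → CCW.
5 reversals in total — an odd number — so the final shaft turns opposite to the first shaft.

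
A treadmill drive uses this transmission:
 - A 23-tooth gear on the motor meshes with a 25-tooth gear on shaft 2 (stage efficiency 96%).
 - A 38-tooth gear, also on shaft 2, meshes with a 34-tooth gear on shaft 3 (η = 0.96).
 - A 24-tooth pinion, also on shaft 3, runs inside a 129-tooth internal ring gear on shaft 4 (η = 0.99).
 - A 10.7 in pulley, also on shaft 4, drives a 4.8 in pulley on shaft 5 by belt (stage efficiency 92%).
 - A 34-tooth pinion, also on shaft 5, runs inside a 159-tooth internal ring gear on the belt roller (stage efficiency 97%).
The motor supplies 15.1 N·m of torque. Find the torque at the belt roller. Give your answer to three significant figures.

135 N·m

Gear mesh: ratio = 25/23 = 1.087; torque at shaft 2 = 15.1 × 1.087 × 0.96 = 15.757 N·m.
Gear mesh: ratio = 34/38 = 0.89474; torque at shaft 3 = 15.757 × 0.89474 × 0.96 = 13.534 N·m.
Internal gear: ratio = 129/24 = 5.375; torque at shaft 4 = 13.534 × 5.375 × 0.99 = 72.018 N·m.
Belt: ratio = 4.8/10.7 = 0.4486; torque at shaft 5 = 72.018 × 0.4486 × 0.92 = 29.723 N·m.
Internal gear: ratio = 159/34 = 4.6765; torque at the belt roller = 29.723 × 4.6765 × 0.97 = 134.83 N·m.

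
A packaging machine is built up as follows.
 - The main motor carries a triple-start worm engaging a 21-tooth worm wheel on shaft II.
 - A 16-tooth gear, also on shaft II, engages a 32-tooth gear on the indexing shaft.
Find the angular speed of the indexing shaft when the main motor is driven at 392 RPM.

28 RPM

worm 21/3 = 7 → 392/7 = 56 RPM
gear mesh 32/16 = 2 → 56/2 = 28 RPM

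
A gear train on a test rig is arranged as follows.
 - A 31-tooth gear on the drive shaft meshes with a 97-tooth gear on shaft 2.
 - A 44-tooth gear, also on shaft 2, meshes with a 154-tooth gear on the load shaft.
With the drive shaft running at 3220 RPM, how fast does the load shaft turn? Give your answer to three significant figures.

Gear mesh: ratio = 97/31 = 3.129, so shaft 2 turns at 3220 / 3.129 = 1029.1 RPM.
Gear mesh: ratio = 154/44 = 3.5, so the load shaft turns at 1029.1 / 3.5 = 294.02 RPM.

294 RPM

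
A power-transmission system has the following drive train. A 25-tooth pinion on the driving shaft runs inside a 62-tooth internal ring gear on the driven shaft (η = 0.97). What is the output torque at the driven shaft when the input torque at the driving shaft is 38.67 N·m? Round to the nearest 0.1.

93.0 N·m

Internal gear: ratio = 62/25 = 2.48; torque at the driven shaft = 38.67 × 2.48 × 0.97 = 93.025 N·m.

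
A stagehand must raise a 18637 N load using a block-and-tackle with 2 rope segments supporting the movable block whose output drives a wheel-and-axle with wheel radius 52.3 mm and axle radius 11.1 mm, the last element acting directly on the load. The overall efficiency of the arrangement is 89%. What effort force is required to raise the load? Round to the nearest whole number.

Block-and-tackle MA = number of supporting rope parts = 2.
Wheel-and-axle MA = R/r = 52.3/11.1 = 4.7117.
Combined ideal MA = 2 × 4.7117 = 9.4234.
Actual MA = 9.4234 × 0.89 = 8.3868.
Effort = load / actual MA = 18637 / 8.3868 = 2222.2 N.

2222 N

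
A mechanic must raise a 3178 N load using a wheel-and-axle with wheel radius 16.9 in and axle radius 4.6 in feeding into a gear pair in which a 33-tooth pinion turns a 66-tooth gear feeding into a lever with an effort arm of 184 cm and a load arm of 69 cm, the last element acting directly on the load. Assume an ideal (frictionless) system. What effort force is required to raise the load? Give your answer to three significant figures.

Wheel-and-axle MA = R/r = 16.9/4.6 = 3.6739.
Gear pair MA = 66/33 = 2.
Lever MA = effort arm / load arm = 184/69 = 2.6667.
Combined ideal MA = 3.6739 × 2 × 2.6667 = 19.594.
Effort = load / MA = 3178 / 19.594 = 162.19 N.

162 N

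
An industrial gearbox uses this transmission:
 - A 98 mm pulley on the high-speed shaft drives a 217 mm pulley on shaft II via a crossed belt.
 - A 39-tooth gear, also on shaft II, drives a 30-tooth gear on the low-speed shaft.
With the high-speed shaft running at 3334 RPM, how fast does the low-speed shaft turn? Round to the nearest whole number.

belt 217/98 = 2.2143 → 3334/2.2143 = 1505.7 RPM
gear mesh 30/39 = 0.76923 → 1505.7/0.76923 = 1957.4 RPM

1957 RPM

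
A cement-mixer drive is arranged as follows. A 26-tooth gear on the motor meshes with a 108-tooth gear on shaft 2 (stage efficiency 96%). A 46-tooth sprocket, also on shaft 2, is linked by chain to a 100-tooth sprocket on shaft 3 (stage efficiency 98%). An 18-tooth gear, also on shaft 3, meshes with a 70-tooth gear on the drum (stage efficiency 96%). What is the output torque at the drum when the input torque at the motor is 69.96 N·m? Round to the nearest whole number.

2219 N·m

Gear mesh: ratio = 108/26 = 4.1538; torque at shaft 2 = 69.96 × 4.1538 × 0.96 = 278.98 N·m.
Chain: ratio = 100/46 = 2.1739; torque at shaft 3 = 278.98 × 2.1739 × 0.98 = 594.35 N·m.
Gear mesh: ratio = 70/18 = 3.8889; torque at the drum = 594.35 × 3.8889 × 0.96 = 2218.9 N·m.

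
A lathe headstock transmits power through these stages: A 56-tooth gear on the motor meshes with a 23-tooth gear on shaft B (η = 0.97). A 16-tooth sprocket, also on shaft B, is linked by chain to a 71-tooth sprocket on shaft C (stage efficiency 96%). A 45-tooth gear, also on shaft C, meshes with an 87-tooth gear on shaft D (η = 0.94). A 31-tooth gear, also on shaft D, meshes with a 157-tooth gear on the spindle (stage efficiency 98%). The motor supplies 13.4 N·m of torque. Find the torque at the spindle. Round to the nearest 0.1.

After the gear mesh (23/56): 13.4 × 0.41071 × 0.97 = 5.3385 N·m
After the chain (71/16): 5.3385 × 4.4375 × 0.96 = 22.742 N·m
After the gear mesh (87/45): 22.742 × 1.9333 × 0.94 = 41.33 N·m
After the gear mesh (157/31): 41.33 × 5.0645 × 0.98 = 205.13 N·m

205.1 N·m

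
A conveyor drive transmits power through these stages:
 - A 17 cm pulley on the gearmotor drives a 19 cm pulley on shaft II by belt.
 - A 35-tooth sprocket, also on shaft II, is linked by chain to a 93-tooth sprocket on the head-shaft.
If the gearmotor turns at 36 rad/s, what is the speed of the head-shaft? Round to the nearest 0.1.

Belt: ratio = 19/17 = 1.1176, so shaft II turns at 36 / 1.1176 = 32.211 rad/s.
Chain: ratio = 93/35 = 2.6571, so the head-shaft turns at 32.211 / 2.6571 = 12.122 rad/s.

12.1 rad/s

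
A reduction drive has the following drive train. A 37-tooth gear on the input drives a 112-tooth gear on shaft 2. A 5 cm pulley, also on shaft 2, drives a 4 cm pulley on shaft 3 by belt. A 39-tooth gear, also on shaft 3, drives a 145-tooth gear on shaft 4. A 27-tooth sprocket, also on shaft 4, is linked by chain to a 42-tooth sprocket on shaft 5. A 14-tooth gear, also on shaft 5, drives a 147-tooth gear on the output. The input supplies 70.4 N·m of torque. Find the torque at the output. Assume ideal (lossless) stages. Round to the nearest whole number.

10353 N·m

gear mesh 112/37 = 3.027 → τ = 70.4·3.027 = 213.1 N·m
belt 4/5 = 0.8 → τ = 213.1·0.8 = 170.48 N·m
gear mesh 145/39 = 3.7179 → τ = 170.48·3.7179 = 633.84 N·m
chain 42/27 = 1.5556 → τ = 633.84·1.5556 = 985.98 N·m
gear mesh 147/14 = 10.5 → τ = 985.98·10.5 = 10353 N·m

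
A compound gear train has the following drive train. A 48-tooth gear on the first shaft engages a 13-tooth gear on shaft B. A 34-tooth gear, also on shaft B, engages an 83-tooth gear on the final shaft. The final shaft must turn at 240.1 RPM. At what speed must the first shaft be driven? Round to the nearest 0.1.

Overall ratio R = 0.27083 × 2.4412 = 0.66115.
Required input speed = output speed × R = 240.1 × 0.66115 = 158.74 RPM.

158.7 RPM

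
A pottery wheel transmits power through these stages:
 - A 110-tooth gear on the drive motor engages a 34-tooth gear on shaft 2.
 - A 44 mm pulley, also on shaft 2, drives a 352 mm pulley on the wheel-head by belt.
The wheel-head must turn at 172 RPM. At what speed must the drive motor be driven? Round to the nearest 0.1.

425.3 RPM

Overall ratio R = 0.30909 × 8 = 2.4727.
Required input speed = output speed × R = 172 × 2.4727 = 425.31 RPM.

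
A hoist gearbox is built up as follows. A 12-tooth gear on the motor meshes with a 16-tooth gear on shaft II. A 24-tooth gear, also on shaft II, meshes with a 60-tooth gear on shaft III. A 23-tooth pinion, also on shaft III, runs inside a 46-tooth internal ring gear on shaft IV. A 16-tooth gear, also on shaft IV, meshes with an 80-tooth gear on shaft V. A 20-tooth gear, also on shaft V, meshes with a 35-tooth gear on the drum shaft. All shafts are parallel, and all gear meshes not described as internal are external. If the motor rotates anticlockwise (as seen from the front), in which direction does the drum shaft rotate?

anticlockwise

the motor → shaft II: external mesh, 1 reversal → CW.
shaft II → shaft III: external mesh, 1 reversal → CCW.
shaft III → shaft IV: internal mesh, same direction → CCW.
shaft IV → shaft V: external mesh, 1 reversal → CW.
shaft V → the drum shaft: external mesh, 1 reversal → CCW.
4 reversals in total — an even number — so the drum shaft turns the same way as the motor.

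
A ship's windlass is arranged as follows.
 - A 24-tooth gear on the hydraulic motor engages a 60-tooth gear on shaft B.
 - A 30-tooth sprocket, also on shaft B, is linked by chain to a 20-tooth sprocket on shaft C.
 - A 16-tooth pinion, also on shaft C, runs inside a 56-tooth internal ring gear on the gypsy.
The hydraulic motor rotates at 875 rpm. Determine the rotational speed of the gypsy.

Gear mesh: ratio = 60/24 = 2.5, so shaft B turns at 875 / 2.5 = 350 rpm.
Chain: ratio = 20/30 = 0.66667, so shaft C turns at 350 / 0.66667 = 525 rpm.
Internal gear: ratio = 56/16 = 3.5, so the gypsy turns at 525 / 3.5 = 150 rpm.

150 rpm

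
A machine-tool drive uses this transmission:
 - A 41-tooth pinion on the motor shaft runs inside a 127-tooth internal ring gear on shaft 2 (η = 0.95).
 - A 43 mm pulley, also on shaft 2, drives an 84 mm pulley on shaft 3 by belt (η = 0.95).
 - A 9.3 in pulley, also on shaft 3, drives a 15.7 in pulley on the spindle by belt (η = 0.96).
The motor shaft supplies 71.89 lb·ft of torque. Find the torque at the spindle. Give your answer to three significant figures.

636 lb·ft

internal gear 127/41 = 3.0976 → τ = 71.89·3.0976·0.95 = 211.55 lb·ft
belt 84/43 = 1.9535 → τ = 211.55·1.9535·0.95 = 392.6 lb·ft
belt 15.7/9.3 = 1.6882 → τ = 392.6·1.6882·0.96 = 636.26 lb·ft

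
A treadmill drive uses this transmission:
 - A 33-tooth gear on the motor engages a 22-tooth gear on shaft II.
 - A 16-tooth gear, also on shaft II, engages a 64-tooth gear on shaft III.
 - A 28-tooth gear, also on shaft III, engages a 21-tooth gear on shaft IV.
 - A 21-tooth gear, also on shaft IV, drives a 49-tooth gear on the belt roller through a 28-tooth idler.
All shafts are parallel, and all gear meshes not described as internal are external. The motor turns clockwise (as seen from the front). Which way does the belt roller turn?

counterclockwise

the motor → shaft II: external mesh, 1 reversal → CCW.
shaft II → shaft III: external mesh, 1 reversal → CW.
shaft III → shaft IV: external mesh, 1 reversal → CCW.
shaft IV → the belt roller: driver → idler → driven is 2 external meshes, 2 reversals → CCW.
5 reversals in total — an odd number — so the belt roller turns opposite to the motor.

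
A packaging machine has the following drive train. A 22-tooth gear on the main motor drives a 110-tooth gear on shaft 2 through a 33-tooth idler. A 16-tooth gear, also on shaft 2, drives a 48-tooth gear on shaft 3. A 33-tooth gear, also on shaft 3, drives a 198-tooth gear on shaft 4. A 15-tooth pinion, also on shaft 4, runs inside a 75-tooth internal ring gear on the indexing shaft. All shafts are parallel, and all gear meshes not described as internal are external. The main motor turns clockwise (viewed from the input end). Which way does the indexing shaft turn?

clockwise

the main motor → shaft 2: driver → idler → driven is 2 external meshes, 2 reversals → CW.
shaft 2 → shaft 3: external mesh, 1 reversal → CCW.
shaft 3 → shaft 4: external mesh, 1 reversal → CW.
shaft 4 → the indexing shaft: internal mesh, same direction → CW.
4 reversals in total — an even number — so the indexing shaft turns the same way as the main motor.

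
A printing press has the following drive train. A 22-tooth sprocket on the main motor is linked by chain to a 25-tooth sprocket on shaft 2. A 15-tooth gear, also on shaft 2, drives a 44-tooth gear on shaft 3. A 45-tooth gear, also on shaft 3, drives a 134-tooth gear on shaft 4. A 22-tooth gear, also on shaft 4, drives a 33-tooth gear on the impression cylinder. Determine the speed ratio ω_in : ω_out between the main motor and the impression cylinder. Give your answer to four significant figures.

14.89

Each stage contributes driven/driver: chain 25/22 = 1.1364, gear mesh 44/15 = 2.9333, gear mesh 134/45 = 2.9778, gear mesh 33/22 = 1.5.
Overall: 1.1364 × 2.9333 × 2.9778 × 1.5 = 14.889.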